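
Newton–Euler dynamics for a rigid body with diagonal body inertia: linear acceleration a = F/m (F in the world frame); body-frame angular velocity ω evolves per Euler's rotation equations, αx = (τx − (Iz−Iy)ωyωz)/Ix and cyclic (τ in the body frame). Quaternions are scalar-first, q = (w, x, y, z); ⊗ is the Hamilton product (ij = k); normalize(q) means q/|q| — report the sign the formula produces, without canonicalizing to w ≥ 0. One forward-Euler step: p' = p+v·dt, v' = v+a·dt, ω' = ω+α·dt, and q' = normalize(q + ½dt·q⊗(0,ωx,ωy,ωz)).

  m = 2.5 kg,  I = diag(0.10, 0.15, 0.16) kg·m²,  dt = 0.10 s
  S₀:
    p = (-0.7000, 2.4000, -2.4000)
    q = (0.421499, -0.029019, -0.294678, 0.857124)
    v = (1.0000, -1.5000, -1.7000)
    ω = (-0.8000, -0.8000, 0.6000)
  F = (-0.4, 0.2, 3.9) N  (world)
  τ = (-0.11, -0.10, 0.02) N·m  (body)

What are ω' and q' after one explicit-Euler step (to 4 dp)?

gyro term ω×Iω = (-0.0048, 0.0288, 0.0320)
angular accel α = (-1.0520, -0.8587, -0.0750)
new body rate ω' = (-0.9052, -0.8859, 0.5925)
Hamilton product q⊗(0,ω) = (-0.7732320, 0.1716932, -1.0054870, 0.0403722)
q' = normalize(q + ½dt·q⊗(0,ω)) = (0.3821, -0.0204, -0.3442, 0.8574)

ω' = (-0.9052, -0.8859, 0.5925)
q' = (0.3821, -0.0204, -0.3442, 0.8574)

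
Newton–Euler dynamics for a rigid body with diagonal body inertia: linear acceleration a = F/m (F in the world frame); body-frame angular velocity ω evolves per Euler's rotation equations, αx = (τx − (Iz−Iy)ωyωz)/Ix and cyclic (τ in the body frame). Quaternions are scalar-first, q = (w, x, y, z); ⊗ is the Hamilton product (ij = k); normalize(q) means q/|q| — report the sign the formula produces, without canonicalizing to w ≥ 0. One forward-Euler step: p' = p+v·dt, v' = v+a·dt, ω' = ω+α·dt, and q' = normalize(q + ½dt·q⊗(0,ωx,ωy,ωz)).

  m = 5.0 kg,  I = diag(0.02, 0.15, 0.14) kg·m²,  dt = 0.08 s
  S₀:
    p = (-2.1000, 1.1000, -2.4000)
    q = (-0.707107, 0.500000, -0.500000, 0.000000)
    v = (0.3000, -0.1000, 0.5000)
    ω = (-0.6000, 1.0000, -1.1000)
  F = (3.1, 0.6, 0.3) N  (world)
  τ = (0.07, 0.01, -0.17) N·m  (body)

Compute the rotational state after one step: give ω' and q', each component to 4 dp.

ω×(Iω) gyroscopic = (0.0110, -0.0792, -0.0780)
angular accel α = (2.9500, 0.5947, -0.6571)
ω + α·dt = (-0.3640, 1.0476, -1.1526)
q⊗(0,ω) = (0.8000000, 0.9742642, -0.1571070, 0.9778177)
updated quaternion q' = (-0.6737, 0.5379, -0.5052, 0.0390)

ω' = (-0.3640, 1.0476, -1.1526)
q' = (-0.6737, 0.5379, -0.5052, 0.0390)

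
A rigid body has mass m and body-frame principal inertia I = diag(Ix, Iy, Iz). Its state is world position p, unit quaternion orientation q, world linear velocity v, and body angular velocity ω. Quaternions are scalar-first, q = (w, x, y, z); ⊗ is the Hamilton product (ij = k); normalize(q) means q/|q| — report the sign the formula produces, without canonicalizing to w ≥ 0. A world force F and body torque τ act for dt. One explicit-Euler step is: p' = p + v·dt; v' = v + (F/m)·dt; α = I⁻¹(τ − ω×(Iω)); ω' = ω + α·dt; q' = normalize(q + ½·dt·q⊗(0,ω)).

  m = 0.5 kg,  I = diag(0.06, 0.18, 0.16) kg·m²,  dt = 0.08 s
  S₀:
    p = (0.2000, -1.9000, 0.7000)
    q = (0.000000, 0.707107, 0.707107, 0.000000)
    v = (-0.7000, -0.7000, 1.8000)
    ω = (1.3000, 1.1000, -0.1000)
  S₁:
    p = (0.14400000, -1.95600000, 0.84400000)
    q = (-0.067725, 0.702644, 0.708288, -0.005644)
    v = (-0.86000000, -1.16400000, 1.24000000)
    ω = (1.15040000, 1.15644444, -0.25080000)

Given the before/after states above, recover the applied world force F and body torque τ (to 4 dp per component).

rate change Δω = (-0.14960000, 0.05644444, -0.15080000)
I·α + gyro = (-0.1100, 0.1400, -0.1300)
Δv = v₁−v₀ = (-0.16000000, -0.46400000, -0.56000000)
m·(v₁−v₀)/dt = (-1.0000, -2.9000, -3.5000)

F = (-1.0000, -2.9000, -3.5000)
τ = (-0.1100, 0.1400, -0.1300)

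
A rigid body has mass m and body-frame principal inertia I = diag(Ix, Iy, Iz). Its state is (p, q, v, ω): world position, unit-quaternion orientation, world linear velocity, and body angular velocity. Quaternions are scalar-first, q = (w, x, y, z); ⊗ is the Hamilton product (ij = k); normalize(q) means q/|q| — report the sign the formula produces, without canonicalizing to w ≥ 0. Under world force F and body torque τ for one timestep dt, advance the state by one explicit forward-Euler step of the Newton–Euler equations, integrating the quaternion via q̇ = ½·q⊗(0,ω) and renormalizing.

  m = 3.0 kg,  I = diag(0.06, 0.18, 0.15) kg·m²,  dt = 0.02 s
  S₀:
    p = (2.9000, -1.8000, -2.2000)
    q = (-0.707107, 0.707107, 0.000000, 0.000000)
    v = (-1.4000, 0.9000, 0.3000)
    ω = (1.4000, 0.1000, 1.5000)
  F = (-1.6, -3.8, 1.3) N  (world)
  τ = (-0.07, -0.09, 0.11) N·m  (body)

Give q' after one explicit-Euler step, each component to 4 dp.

Hamilton product q⊗(0,ω) = (-0.9899498, -0.9899498, -1.1313712, -0.9899498)
q + ½dt·q⊗(0,ω), renormalized = (-0.7169, 0.6971, -0.0113, -0.0099)

q' = (-0.7169, 0.6971, -0.0113, -0.0099)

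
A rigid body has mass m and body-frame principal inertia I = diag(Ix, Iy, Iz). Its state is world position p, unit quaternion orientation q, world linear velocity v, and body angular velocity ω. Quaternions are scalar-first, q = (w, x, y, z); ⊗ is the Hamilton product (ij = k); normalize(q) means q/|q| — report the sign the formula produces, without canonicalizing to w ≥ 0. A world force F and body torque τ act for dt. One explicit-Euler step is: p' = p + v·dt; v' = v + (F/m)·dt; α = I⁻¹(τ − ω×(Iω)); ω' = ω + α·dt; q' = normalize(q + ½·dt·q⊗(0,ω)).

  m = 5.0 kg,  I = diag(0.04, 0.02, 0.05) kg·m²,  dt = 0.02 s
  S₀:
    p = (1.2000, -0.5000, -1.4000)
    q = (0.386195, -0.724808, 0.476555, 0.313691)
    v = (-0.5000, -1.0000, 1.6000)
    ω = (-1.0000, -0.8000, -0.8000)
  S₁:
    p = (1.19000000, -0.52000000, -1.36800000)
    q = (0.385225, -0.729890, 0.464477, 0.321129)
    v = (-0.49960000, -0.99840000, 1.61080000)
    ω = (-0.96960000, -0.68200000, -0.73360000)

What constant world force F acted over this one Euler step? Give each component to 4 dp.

F = (0.1000, 0.4000, 2.7000)

velocity change Δv = (0.00040000, 0.00160000, 0.01080000)
F = m·Δv/dt = (0.1000, 0.4000, 2.7000)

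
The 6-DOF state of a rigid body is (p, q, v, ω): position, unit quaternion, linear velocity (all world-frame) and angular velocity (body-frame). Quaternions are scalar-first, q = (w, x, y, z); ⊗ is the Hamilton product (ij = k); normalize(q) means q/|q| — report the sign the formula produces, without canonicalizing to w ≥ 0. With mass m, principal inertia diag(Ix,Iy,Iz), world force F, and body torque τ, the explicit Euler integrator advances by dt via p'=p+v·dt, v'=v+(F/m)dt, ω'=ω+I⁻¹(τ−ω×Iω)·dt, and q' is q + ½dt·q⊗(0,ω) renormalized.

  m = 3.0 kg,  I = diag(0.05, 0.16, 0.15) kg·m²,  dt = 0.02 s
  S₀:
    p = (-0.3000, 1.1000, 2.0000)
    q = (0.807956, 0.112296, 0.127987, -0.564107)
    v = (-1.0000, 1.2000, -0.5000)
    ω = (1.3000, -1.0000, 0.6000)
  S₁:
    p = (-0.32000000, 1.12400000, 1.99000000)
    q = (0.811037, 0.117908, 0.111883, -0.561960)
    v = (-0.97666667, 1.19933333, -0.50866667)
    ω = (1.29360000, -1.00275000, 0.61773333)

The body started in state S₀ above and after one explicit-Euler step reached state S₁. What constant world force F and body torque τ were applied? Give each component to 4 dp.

F = (3.5000, -0.1000, -1.3000)
τ = (-0.0100, -0.1000, -0.0100)

Δv = v₁−v₀ = (0.02333333, -0.00066667, -0.00866667)
m·(v₁−v₀)/dt = (3.5000, -0.1000, -1.3000)
ω₁ − ω₀ = (-0.00640000, -0.00275000, 0.01773333)
precession coupling = (0.0060, -0.0780, -0.1430)
applied torque τ = (-0.0100, -0.1000, -0.0100)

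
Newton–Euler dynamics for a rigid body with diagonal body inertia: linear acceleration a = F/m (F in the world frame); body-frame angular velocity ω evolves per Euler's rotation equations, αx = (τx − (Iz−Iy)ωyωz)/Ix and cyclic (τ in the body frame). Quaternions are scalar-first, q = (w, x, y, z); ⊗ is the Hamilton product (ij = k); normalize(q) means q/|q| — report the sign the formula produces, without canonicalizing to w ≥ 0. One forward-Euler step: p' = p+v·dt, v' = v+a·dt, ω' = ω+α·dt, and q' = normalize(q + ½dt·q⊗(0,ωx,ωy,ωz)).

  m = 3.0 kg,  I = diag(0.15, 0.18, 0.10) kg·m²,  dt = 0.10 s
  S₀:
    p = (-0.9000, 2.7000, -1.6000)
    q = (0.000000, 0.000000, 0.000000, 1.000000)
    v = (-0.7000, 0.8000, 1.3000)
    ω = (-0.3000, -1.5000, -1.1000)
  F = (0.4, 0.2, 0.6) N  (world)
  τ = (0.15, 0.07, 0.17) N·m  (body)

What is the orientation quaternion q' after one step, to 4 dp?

q' = (0.0548, 0.0747, -0.0149, 0.9956)

q⊗(0,ω) = (1.1000000, 1.5000000, -0.3000000, 0.0000000)
q' = normalize(q + ½dt·q⊗(0,ω)) = (0.0548, 0.0747, -0.0149, 0.9956)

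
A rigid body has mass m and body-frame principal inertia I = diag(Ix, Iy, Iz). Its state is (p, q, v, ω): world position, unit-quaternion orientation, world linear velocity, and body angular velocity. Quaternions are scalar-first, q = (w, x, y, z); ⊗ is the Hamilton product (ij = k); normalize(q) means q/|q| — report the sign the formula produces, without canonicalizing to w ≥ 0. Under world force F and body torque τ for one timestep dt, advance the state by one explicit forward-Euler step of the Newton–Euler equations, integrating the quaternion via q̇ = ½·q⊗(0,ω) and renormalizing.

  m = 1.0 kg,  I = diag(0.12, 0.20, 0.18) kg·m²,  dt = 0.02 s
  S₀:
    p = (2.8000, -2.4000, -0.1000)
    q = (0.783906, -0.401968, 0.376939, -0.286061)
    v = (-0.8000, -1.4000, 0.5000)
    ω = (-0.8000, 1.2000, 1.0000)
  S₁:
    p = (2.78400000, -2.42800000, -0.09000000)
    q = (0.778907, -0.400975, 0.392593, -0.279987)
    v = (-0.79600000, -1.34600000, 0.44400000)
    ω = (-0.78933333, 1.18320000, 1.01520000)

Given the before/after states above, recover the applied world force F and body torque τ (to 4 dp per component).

F = (0.2000, 2.7000, -2.8000)
τ = (0.0400, -0.1200, 0.0600)

Δω = ω₁−ω₀ = (0.01066667, -0.01680000, 0.01520000)
precession coupling = (-0.0240, 0.0480, -0.0768)
I·α + gyro = (0.0400, -0.1200, 0.0600)
v₁ − v₀ = (0.00400000, 0.05400000, -0.05600000)
m·(v₁−v₀)/dt = (0.2000, 2.7000, -2.8000)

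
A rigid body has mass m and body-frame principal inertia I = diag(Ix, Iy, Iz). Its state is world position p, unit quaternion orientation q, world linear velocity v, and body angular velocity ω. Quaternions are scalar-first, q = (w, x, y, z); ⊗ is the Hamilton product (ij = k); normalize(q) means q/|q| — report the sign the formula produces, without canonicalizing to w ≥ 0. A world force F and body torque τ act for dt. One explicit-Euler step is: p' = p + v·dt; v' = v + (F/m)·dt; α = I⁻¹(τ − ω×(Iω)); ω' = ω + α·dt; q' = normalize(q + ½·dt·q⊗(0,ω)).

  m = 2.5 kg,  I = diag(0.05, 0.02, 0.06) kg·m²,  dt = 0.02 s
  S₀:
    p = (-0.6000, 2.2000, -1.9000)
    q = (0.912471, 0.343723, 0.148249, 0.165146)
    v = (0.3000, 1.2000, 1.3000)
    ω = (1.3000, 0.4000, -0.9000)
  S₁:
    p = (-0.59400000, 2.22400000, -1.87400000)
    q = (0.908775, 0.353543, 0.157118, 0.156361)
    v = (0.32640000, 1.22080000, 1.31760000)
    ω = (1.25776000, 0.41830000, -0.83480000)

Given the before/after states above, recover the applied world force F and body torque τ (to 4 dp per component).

rate change Δω = (-0.04224000, 0.01830000, 0.06520000)
applied torque τ = (-0.1200, 0.0300, 0.1800)
v₁ − v₀ = (0.02640000, 0.02080000, 0.01760000)
F = m·Δv/dt = (3.3000, 2.6000, 2.2000)

F = (3.3000, 2.6000, 2.2000)
τ = (-0.1200, 0.0300, 0.1800)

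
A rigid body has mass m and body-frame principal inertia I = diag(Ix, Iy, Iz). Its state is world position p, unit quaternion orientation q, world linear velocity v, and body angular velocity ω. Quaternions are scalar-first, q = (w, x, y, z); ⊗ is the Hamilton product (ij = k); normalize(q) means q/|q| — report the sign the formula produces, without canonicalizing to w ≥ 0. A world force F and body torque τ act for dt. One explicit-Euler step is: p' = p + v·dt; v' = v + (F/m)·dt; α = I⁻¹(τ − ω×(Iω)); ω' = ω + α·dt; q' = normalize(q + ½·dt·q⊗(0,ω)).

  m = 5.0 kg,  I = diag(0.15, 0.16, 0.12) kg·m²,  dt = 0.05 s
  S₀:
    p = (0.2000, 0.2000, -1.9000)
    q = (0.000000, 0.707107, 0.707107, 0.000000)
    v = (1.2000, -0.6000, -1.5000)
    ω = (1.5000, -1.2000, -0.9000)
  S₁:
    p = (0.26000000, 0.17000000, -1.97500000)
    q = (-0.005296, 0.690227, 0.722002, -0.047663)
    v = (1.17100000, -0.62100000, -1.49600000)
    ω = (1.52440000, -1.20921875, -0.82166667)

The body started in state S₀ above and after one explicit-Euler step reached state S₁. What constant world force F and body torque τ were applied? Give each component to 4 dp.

Δω = ω₁−ω₀ = (0.02440000, -0.00921875, 0.07833333)
τ = I·(Δω/dt) + ω₀×(Iω₀) = (0.0300, -0.0700, 0.1700)
Δv = v₁−v₀ = (-0.02900000, -0.02100000, 0.00400000)
F = m·Δv/dt = (-2.9000, -2.1000, 0.4000)

F = (-2.9000, -2.1000, 0.4000)
τ = (0.0300, -0.0700, 0.1700)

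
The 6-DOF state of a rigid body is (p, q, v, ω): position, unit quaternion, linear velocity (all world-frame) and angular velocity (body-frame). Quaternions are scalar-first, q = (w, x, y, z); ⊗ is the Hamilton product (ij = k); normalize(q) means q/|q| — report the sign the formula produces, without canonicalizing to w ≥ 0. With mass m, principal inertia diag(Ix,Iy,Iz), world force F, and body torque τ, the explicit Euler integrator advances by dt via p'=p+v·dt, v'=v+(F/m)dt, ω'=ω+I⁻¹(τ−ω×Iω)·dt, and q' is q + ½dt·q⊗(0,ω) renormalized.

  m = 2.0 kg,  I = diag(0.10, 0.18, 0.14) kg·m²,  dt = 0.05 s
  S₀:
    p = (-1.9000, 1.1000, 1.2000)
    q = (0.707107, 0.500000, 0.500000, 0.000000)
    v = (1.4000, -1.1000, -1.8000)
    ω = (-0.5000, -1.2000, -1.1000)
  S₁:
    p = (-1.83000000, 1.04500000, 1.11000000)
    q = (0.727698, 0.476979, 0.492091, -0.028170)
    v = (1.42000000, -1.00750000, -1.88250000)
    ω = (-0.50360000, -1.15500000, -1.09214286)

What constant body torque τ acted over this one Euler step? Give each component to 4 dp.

Δω = ω₁−ω₀ = (-0.00360000, 0.04500000, 0.00785714)
gyro term ω₀×Iω₀ = (-0.0528, -0.0220, 0.0480)
I·α + gyro = (-0.0600, 0.1400, 0.0700)

τ = (-0.0600, 0.1400, 0.0700)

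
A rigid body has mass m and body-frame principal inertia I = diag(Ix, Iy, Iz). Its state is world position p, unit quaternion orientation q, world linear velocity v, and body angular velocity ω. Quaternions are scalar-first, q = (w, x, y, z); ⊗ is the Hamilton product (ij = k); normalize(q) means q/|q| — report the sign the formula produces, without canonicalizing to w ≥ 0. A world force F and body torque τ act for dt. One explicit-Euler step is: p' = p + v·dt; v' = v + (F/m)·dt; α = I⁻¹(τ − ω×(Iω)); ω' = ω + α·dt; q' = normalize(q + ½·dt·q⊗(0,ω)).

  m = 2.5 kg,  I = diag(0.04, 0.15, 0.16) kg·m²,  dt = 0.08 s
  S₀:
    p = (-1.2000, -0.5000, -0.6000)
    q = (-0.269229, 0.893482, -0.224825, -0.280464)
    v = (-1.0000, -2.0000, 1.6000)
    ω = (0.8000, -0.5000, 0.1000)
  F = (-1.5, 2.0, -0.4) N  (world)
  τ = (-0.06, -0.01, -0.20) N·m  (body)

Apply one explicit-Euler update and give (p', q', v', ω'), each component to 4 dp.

p' = (-1.2800, -0.6600, -0.4720)
q' = (-0.3010, 0.8777, -0.2318, -0.2920)
v' = (-1.0480, -1.9360, 1.5872)
ω' = (0.6810, -0.5002, 0.0220)

new position p' = (-1.2800, -0.6600, -0.4720)
v' = v + a·dt = (-1.0480, -1.9360, 1.5872)
precession coupling ω×(Iω) = (-0.0005, -0.0096, -0.0440)
(τ − ω×Iω)/I = (-1.4875, -0.0027, -0.9750)
ω + α·dt = (0.6810, -0.5002, 0.0220)
2q̇ = q⊗(0,ω) = (-0.7991517, -0.3780977, -0.1791049, -0.2938039)
q' = normalize(q + ½dt·q⊗(0,ω)) = (-0.3010, 0.8777, -0.2318, -0.2920)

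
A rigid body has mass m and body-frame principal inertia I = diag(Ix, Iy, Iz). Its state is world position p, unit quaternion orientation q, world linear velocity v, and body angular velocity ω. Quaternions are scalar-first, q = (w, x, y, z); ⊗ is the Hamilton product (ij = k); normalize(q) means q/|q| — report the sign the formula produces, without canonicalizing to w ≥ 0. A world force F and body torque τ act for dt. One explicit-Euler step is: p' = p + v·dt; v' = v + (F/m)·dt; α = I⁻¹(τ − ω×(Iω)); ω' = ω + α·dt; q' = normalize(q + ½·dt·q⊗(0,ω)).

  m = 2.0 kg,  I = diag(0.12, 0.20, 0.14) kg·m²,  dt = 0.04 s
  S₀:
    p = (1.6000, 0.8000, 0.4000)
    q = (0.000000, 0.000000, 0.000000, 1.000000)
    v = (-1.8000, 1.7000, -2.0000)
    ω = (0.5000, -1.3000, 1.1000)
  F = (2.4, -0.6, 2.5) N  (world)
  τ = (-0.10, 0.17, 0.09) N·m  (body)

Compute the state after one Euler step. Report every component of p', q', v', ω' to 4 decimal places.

p' = p + v·dt = (1.5280, 0.8680, 0.3200)
v + (F/m)dt = (-1.7520, 1.6880, -1.9500)
gyro term ω×Iω = (0.0858, -0.0110, -0.0520)
(τ − ω×Iω)/I = (-1.5483, 0.9050, 1.0143)
new body rate ω' = (0.4381, -1.2638, 1.1406)
2q̇ = q⊗(0,ω) = (-1.1000000, 1.3000000, 0.5000000, 0.0000000)
q + ½dt·q⊗(0,ω), renormalized = (-0.0220, 0.0260, 0.0100, 0.9994)

p' = (1.5280, 0.8680, 0.3200)
q' = (-0.0220, 0.0260, 0.0100, 0.9994)
v' = (-1.7520, 1.6880, -1.9500)
ω' = (0.4381, -1.2638, 1.1406)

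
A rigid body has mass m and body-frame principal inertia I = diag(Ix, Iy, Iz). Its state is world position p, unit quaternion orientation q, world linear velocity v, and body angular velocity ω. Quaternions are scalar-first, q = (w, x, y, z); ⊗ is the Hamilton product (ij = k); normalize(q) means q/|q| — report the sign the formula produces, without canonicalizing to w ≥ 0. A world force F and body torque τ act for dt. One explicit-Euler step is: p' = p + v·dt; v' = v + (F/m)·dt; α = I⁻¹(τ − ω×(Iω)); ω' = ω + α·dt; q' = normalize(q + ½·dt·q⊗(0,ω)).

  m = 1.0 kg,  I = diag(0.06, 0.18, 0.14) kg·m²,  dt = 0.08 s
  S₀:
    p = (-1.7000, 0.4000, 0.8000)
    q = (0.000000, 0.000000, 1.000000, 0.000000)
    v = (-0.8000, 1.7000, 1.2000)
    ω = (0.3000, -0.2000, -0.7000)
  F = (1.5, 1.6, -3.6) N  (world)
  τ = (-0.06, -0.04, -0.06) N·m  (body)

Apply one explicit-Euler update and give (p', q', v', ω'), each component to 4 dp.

p' = (-1.7640, 0.5360, 0.8960)
q' = (0.0080, -0.0280, 0.9995, -0.0120)
v' = (-0.6800, 1.8280, 0.9120)
ω' = (0.2275, -0.2252, -0.7302)

ω×(Iω) gyroscopic = (-0.0056, 0.0168, -0.0072)
α = I⁻¹(τ − ω×Iω) = (-0.9067, -0.3156, -0.3771)
ω + α·dt = (0.2275, -0.2252, -0.7302)
Hamilton product q⊗(0,ω) = (0.2000000, -0.7000000, 0.0000000, -0.3000000)
q + ½dt·q⊗(0,ω), renormalized = (0.0080, -0.0280, 0.9995, -0.0120)
p' = p + v·dt = (-1.7640, 0.5360, 0.8960)
v + (F/m)dt = (-0.6800, 1.8280, 0.9120)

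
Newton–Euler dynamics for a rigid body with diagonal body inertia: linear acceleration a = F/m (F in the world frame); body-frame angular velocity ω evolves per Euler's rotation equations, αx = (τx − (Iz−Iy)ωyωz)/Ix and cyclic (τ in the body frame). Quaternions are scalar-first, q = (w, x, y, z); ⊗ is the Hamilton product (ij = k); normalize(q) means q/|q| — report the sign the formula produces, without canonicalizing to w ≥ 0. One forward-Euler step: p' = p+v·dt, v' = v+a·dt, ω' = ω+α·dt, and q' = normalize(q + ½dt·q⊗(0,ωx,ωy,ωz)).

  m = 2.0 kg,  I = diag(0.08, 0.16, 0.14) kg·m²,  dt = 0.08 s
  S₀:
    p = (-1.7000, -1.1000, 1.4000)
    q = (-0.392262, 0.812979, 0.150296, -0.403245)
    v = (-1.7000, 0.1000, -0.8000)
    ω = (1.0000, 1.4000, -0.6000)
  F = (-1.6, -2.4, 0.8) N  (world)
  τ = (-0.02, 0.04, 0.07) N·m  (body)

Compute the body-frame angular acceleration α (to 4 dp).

precession coupling ω×(Iω) = (0.0168, 0.0360, 0.1120)
angular accel α = (-0.4600, 0.0250, -0.3000)

α = (-0.4600, 0.0250, -0.3000)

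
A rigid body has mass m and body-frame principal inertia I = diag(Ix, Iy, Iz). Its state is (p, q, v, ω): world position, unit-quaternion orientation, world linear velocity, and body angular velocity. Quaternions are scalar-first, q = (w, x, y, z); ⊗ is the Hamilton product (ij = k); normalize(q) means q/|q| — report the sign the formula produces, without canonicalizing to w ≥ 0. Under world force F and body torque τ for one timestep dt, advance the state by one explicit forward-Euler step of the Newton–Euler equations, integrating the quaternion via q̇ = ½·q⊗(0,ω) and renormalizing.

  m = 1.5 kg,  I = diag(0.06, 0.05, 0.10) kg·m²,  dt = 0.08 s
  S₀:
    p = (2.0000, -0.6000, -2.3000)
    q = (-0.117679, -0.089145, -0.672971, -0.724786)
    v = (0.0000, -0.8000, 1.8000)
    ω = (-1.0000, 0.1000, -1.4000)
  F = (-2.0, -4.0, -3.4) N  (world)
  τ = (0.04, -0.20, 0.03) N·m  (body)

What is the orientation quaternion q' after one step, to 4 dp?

q⊗(0,ω) = (-1.0365483, 1.1323170, 0.5882151, -0.5171349)
updated quaternion q' = (-0.1588, -0.0437, -0.6479, -0.7437)

q' = (-0.1588, -0.0437, -0.6479, -0.7437)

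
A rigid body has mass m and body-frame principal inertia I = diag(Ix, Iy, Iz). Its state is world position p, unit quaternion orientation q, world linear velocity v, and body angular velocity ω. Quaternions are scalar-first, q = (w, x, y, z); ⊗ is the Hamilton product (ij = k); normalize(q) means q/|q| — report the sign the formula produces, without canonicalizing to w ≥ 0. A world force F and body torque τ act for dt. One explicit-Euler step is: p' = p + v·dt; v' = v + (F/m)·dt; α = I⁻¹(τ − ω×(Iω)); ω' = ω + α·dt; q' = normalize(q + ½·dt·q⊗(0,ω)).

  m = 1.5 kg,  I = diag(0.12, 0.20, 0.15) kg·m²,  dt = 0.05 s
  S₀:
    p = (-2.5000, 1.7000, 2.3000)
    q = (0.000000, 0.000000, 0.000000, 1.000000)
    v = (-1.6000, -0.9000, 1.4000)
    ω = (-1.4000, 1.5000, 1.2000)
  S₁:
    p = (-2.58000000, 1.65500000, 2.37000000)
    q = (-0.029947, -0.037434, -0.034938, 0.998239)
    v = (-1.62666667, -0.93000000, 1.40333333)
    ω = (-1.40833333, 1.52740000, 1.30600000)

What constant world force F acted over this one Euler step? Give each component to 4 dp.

F = (-0.8000, -0.9000, 0.1000)

v₁ − v₀ = (-0.02666667, -0.03000000, 0.00333333)
F = m·Δv/dt = (-0.8000, -0.9000, 0.1000)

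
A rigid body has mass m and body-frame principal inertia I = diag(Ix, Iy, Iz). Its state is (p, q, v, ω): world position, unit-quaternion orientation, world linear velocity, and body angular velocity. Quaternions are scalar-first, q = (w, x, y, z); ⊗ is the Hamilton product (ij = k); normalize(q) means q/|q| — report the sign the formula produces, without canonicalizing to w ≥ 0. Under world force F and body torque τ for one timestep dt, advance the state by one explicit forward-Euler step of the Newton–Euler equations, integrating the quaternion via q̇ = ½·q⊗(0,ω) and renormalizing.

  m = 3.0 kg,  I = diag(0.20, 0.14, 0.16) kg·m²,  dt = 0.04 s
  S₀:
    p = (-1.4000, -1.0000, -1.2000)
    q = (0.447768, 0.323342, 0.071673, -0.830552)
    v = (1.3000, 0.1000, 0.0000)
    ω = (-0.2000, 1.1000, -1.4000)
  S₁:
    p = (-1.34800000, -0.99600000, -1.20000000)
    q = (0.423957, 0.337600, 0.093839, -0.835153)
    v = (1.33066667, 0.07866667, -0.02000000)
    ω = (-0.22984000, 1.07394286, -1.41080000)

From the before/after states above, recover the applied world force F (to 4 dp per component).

F = (2.3000, -1.6000, -1.5000)

velocity change Δv = (0.03066667, -0.02133333, -0.02000000)
F = m·Δv/dt = (2.3000, -1.6000, -1.5000)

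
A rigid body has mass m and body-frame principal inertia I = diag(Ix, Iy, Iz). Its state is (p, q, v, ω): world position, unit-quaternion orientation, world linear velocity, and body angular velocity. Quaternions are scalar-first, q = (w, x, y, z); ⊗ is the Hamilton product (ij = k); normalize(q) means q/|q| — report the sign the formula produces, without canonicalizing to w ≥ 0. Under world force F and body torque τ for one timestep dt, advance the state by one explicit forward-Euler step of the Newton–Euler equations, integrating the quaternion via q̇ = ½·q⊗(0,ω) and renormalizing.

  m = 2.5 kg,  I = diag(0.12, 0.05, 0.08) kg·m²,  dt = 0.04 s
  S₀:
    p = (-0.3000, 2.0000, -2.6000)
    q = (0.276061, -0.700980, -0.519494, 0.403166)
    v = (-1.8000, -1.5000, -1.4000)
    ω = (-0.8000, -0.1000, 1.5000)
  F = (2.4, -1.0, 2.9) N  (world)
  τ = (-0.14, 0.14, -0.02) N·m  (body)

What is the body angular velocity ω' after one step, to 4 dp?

angular accel α = (-1.1292, 3.7600, -0.1800)
ω + α·dt = (-0.8452, 0.0504, 1.4928)

ω' = (-0.8452, 0.0504, 1.4928)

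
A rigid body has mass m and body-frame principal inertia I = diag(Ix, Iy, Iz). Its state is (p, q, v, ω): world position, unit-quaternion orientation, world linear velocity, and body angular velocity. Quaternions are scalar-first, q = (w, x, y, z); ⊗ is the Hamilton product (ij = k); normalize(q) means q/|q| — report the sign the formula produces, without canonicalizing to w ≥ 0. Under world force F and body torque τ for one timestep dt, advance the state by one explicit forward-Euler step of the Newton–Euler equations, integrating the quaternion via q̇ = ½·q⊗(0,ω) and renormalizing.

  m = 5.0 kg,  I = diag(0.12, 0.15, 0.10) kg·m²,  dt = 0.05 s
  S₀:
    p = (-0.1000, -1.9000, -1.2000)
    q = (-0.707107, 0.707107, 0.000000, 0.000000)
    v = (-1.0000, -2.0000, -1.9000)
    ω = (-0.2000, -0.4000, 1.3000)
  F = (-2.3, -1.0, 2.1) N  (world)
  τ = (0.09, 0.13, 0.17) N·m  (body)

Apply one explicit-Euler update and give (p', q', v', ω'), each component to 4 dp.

gyro term ω×Iω = (0.0260, -0.0052, 0.0024)
(τ − ω×Iω)/I = (0.5333, 0.9013, 1.6760)
ω + α·dt = (-0.1733, -0.3549, 1.3838)
q⊗(0,ω) = (0.1414214, 0.1414214, -0.6363963, -1.2020819)
q' = normalize(q + ½dt·q⊗(0,ω)) = (-0.7032, 0.7102, -0.0159, -0.0300)
a = F/m = (-0.4600, -0.2000, 0.4200)
new position p' = (-0.1500, -2.0000, -1.2950)
new velocity v' = (-1.0230, -2.0100, -1.8790)

p' = (-0.1500, -2.0000, -1.2950)
q' = (-0.7032, 0.7102, -0.0159, -0.0300)
v' = (-1.0230, -2.0100, -1.8790)
ω' = (-0.1733, -0.3549, 1.3838)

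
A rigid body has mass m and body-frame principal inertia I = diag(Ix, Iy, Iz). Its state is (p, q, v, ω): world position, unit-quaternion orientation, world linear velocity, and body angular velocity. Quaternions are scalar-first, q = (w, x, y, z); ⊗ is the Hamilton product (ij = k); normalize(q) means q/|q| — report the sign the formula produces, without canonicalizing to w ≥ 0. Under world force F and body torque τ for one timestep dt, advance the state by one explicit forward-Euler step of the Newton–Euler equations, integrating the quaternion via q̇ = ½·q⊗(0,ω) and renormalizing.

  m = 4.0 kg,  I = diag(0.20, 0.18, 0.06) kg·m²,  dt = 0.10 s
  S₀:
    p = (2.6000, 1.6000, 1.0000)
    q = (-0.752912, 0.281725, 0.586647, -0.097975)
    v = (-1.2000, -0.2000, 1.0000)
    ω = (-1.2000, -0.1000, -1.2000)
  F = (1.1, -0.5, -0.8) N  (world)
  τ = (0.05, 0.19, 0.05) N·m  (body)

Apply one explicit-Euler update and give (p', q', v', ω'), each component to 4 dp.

p' = (2.4800, 1.5800, 1.1000)
q' = (-0.7363, 0.2902, 0.6110, -0.0189)
v' = (-1.1725, -0.2125, 0.9800)
ω' = (-1.1678, -0.1064, -1.1127)

linear accel F/m = (0.2750, -0.1250, -0.2000)
new position p' = (2.4800, 1.5800, 1.1000)
v + (F/m)dt = (-1.1725, -0.2125, 0.9800)
gyro term ω×Iω = (-0.0144, 0.2016, -0.0024)
α = I⁻¹(τ − ω×Iω) = (0.3220, -0.0644, 0.8733)
ω' = ω + α·dt = (-1.1678, -0.1064, -1.1127)
q⊗(0,ω) = (0.2791647, 0.1897205, 0.5309312, 1.5792983)
updated quaternion q' = (-0.7363, 0.2902, 0.6110, -0.0189)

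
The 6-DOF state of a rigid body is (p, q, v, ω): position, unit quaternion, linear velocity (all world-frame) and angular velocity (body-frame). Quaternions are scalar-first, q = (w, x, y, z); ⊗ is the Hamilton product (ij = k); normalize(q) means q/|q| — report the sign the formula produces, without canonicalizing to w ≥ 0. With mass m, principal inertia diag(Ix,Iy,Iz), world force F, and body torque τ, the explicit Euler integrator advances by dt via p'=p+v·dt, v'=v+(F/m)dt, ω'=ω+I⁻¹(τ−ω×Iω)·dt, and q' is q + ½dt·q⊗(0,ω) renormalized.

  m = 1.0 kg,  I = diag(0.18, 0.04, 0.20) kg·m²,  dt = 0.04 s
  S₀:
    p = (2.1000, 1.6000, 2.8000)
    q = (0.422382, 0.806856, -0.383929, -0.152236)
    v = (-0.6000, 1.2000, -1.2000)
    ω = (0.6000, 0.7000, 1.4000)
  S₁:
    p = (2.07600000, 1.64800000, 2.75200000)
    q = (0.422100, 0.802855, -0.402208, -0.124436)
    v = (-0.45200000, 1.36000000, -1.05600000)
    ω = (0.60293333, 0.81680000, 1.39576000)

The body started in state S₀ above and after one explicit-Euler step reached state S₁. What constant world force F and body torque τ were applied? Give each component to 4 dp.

ω₁ − ω₀ = (0.00293333, 0.11680000, -0.00424000)
gyro term ω₀×Iω₀ = (0.1568, -0.0168, -0.0588)
τ = I·(Δω/dt) + ω₀×(Iω₀) = (0.1700, 0.1000, -0.0800)
v₁ − v₀ = (0.14800000, 0.16000000, 0.14400000)
m·(v₁−v₀)/dt = (3.7000, 4.0000, 3.6000)

F = (3.7000, 4.0000, 3.6000)
τ = (0.1700, 0.1000, -0.0800)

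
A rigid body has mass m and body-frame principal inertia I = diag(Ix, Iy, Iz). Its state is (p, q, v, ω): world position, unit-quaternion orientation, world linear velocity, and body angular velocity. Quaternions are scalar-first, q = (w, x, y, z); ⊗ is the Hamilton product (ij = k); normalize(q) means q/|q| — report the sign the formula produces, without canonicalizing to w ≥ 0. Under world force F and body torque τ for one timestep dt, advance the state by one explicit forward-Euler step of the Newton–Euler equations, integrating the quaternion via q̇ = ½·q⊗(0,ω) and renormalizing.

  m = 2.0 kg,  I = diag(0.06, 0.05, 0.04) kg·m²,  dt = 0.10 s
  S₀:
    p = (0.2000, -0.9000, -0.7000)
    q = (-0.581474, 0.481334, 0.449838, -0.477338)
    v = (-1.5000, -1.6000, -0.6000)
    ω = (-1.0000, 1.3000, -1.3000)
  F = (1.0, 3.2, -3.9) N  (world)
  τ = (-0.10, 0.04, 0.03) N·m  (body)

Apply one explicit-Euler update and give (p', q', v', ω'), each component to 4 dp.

a = (0.5000, 1.6000, -1.9500)
new position p' = (0.0500, -1.0600, -0.7600)
v + (F/m)dt = (-1.4500, -1.4400, -0.7950)
ω×(Iω) gyroscopic = (0.0169, 0.0260, 0.0130)
angular accel α = (-1.9483, 0.2800, 0.4250)
ω + α·dt = (-1.1948, 1.3280, -1.2575)
q⊗(0,ω) = (-0.7239948, 0.6172240, 0.3471560, 1.8314884)
q' = normalize(q + ½dt·q⊗(0,ω)) = (-0.6143, 0.5094, 0.4647, -0.3837)

p' = (0.0500, -1.0600, -0.7600)
q' = (-0.6143, 0.5094, 0.4647, -0.3837)
v' = (-1.4500, -1.4400, -0.7950)
ω' = (-1.1948, 1.3280, -1.2575)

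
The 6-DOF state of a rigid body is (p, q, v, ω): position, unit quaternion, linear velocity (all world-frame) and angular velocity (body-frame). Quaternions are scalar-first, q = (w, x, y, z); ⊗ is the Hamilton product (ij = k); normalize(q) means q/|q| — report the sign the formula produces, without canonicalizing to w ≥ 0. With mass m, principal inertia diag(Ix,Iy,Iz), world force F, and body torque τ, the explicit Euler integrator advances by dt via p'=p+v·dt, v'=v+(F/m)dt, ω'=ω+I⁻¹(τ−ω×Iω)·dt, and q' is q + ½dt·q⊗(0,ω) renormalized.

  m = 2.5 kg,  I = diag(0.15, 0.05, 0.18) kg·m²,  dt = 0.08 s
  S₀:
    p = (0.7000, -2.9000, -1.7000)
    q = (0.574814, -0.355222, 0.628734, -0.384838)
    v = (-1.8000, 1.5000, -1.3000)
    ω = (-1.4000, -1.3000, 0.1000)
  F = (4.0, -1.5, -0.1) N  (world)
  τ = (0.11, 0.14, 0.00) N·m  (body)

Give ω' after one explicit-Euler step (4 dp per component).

ω' = (-1.3323, -1.0827, 0.1809)

α = I⁻¹(τ − ω×Iω) = (0.8460, 2.7160, 1.0111)
new body rate ω' = (-1.3323, -1.0827, 0.1809)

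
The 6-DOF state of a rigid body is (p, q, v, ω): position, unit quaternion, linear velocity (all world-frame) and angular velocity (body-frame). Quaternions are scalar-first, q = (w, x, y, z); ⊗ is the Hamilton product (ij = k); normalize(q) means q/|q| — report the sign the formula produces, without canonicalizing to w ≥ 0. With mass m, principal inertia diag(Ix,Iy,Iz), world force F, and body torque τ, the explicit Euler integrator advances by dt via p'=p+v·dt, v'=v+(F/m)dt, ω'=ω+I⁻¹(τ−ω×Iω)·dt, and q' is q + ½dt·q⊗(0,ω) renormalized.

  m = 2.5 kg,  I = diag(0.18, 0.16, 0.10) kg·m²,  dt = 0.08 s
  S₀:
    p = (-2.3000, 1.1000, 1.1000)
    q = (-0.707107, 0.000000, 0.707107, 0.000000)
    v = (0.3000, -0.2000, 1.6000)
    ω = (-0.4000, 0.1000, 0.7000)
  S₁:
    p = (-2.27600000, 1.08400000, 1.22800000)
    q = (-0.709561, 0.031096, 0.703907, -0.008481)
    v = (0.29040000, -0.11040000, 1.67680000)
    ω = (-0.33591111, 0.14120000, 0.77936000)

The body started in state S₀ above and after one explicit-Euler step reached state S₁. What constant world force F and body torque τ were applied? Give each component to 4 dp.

Δω = ω₁−ω₀ = (0.06408889, 0.04120000, 0.07936000)
gyro term ω₀×Iω₀ = (-0.0042, -0.0224, 0.0008)
I·α + gyro = (0.1400, 0.0600, 0.1000)
v₁ − v₀ = (-0.00960000, 0.08960000, 0.07680000)
m·(v₁−v₀)/dt = (-0.3000, 2.8000, 2.4000)

F = (-0.3000, 2.8000, 2.4000)
τ = (0.1400, 0.0600, 0.1000)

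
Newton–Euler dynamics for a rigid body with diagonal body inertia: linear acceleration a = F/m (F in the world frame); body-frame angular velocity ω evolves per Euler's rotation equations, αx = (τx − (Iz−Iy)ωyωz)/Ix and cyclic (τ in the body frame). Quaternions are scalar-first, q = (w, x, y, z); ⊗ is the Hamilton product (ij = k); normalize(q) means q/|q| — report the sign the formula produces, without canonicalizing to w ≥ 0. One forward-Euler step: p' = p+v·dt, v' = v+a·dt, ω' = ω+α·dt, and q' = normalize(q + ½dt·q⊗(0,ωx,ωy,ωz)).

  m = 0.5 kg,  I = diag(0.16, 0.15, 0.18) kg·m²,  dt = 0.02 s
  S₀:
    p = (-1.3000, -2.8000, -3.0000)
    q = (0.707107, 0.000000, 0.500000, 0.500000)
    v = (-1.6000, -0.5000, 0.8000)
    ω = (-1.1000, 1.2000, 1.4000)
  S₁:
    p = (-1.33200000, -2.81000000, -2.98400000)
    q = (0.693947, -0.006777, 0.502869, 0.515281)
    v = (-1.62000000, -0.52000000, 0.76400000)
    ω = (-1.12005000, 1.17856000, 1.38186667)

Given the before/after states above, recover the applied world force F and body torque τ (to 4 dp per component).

v₁ − v₀ = (-0.02000000, -0.02000000, -0.03600000)
applied force F = (-0.5000, -0.5000, -0.9000)
rate change Δω = (-0.02005000, -0.02144000, -0.01813333)
applied torque τ = (-0.1100, -0.1300, -0.1500)

F = (-0.5000, -0.5000, -0.9000)
τ = (-0.1100, -0.1300, -0.1500)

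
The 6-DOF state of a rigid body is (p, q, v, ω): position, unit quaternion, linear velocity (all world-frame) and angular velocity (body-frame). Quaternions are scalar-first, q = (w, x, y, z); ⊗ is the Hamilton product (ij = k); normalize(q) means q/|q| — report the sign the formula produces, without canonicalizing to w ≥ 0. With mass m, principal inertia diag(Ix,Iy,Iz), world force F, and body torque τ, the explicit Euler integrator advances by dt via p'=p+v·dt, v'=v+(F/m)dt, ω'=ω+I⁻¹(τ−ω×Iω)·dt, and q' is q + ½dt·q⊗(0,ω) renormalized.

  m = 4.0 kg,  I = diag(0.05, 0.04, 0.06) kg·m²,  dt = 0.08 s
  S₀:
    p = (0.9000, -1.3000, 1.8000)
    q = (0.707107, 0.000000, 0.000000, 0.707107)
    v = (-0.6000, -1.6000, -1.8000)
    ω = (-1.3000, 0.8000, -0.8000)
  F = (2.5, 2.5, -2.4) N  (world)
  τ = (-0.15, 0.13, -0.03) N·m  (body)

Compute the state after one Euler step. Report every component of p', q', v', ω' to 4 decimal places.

angular accel α = (-2.7440, 3.5100, -0.6733)
new body rate ω' = (-1.5195, 1.0808, -0.8539)
2q̇ = q⊗(0,ω) = (0.5656856, -1.4849247, -0.3535535, -0.5656856)
updated quaternion q' = (0.7280, -0.0593, -0.0141, 0.6829)
a = (0.6250, 0.6250, -0.6000)
new position p' = (0.8520, -1.4280, 1.6560)
v + (F/m)dt = (-0.5500, -1.5500, -1.8480)

p' = (0.8520, -1.4280, 1.6560)
q' = (0.7280, -0.0593, -0.0141, 0.6829)
v' = (-0.5500, -1.5500, -1.8480)
ω' = (-1.5195, 1.0808, -0.8539)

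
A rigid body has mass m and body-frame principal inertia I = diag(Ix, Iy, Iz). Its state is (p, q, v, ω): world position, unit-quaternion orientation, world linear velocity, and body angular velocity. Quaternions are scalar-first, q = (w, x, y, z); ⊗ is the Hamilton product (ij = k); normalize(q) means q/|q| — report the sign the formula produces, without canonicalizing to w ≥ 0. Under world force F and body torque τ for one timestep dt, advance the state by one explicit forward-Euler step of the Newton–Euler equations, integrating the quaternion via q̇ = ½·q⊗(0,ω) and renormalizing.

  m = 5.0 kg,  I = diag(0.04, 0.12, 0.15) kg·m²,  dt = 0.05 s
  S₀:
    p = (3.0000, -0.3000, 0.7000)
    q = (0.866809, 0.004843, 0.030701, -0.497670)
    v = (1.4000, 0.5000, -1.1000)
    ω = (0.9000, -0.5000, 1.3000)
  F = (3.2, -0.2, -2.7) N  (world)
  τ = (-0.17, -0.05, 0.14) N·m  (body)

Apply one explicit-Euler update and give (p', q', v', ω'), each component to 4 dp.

gyro term ω×Iω = (-0.0195, -0.1287, -0.0360)
(τ − ω×Iω)/I = (-3.7625, 0.6558, 1.1733)
ω' = ω + α·dt = (0.7119, -0.4672, 1.3587)
2q̇ = q⊗(0,ω) = (0.6579628, 0.5712044, -0.8876034, 1.0967993)
q + ½dt·q⊗(0,ω), renormalized = (0.8825, 0.0191, 0.0085, -0.4698)
p' = p + v·dt = (3.0700, -0.2750, 0.6450)
v' = v + a·dt = (1.4320, 0.4980, -1.1270)

p' = (3.0700, -0.2750, 0.6450)
q' = (0.8825, 0.0191, 0.0085, -0.4698)
v' = (1.4320, 0.4980, -1.1270)
ω' = (0.7119, -0.4672, 1.3587)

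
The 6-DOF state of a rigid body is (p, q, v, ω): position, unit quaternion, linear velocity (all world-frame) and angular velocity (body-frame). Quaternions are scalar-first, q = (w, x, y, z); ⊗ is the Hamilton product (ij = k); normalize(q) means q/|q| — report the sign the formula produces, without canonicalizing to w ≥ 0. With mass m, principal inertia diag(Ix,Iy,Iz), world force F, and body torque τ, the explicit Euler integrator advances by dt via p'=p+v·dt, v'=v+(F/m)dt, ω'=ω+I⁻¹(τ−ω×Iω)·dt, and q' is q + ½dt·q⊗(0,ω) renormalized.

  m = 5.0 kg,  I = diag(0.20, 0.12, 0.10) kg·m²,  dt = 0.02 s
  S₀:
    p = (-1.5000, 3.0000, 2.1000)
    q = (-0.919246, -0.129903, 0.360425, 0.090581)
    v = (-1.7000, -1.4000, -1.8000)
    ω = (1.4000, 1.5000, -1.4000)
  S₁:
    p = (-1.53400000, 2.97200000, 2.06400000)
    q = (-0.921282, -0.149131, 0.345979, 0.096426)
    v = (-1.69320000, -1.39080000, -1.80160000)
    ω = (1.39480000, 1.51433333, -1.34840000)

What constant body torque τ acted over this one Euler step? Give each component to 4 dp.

rate change Δω = (-0.00520000, 0.01433333, 0.05160000)
I·α + gyro = (-0.0100, -0.1100, 0.0900)

τ = (-0.0100, -0.1100, 0.0900)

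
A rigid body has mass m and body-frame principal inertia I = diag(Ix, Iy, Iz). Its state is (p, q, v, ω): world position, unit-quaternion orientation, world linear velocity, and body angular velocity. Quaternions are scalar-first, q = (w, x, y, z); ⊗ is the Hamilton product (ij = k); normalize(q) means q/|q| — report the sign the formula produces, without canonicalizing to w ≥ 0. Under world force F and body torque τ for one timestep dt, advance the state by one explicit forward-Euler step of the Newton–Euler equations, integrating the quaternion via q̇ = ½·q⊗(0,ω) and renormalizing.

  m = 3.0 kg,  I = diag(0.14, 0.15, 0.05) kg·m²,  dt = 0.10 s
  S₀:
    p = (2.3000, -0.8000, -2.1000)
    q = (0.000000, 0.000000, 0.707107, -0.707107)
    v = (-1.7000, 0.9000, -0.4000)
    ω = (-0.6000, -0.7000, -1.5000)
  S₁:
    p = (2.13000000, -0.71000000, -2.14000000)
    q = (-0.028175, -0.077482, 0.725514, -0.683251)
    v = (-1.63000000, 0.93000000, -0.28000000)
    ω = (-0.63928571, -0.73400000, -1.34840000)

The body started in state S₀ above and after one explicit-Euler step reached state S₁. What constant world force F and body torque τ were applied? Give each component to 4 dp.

F = (2.1000, 0.9000, 3.6000)
τ = (-0.1600, 0.0300, 0.0800)

Δv = v₁−v₀ = (0.07000000, 0.03000000, 0.12000000)
m·(v₁−v₀)/dt = (2.1000, 0.9000, 3.6000)
ω₁ − ω₀ = (-0.03928571, -0.03400000, 0.15160000)
ω₀×(Iω₀) = (-0.1050, 0.0810, 0.0042)
τ = I·(Δω/dt) + ω₀×(Iω₀) = (-0.1600, 0.0300, 0.0800)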